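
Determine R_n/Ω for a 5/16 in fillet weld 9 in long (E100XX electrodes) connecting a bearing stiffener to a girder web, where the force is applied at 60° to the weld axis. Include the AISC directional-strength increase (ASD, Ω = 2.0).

R_n/Ω ≈ 83.7 kips

E100XX → F_EXX = 100 ksi.
t_e = 0.707 × 0.3125 = 0.2209 in; A_we = 0.2209 × 9 = 1.988 in².
Directional factor: 1.0 + 0.5 sin^1.5(60°) = 1.403.
F_nw = 0.6 × 100 × 1.403 = 84.18 ksi.
R_n/Ω = (84.18 × 1.988) / 2.0 = 83.69 kips.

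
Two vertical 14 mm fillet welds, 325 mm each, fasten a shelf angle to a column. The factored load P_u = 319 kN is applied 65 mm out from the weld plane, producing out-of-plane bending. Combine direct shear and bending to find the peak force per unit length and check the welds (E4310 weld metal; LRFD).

E43XX → F_EXX = 430 MPa.
L_w = 2 × 325 = 650 mm; section modulus (unit throat) S = 2 × L²/6 = 35210 mm².
Direct shear f_v = P/L_w = 319×10³/650 = 490.8 N/mm.
Moment M = P × e = 319×10³ × 65 = 20735000 N·mm; bending f_b = M/S = 588.9 N/mm.
f_max = √(f_v² + f_b²) = √(490.8² + 588.9²) = 766.6 N/mm.
φr_n = 0.75 × 0.6 × 430 × (0.707 × 14) = 1915 N/mm → adequate.

f_max ≈ 767 N/mm; adequate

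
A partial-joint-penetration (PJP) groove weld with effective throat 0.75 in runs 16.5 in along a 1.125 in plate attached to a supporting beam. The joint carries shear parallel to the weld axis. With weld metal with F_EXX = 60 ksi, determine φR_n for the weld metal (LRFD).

φR_n ≈ 334 kips

Effective throat (given) t_e = 0.75 in.
A_we = 0.75 × 16.5 = 12.38 in².
F_nw = 0.6 F_EXX = 36 ksi.
φR_n = 0.75 × 36 × 12.38 = 334.1 kips.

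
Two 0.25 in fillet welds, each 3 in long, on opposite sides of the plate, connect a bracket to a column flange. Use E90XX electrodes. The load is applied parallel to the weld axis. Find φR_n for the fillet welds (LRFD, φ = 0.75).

φR_n ≈ 43 kips

E90XX → F_EXX = 90 ksi.
Effective throat t_e = 0.707 × 0.25 = 0.1767 in.
Total length L = 6 in; A_we = 0.1767 × 6 = 1.06 in².
F_nw = 0.6 F_EXX = 0.6 × 90 = 54 ksi.
φR_n = 0.75 × 54 × 1.06 = 42.95 kips.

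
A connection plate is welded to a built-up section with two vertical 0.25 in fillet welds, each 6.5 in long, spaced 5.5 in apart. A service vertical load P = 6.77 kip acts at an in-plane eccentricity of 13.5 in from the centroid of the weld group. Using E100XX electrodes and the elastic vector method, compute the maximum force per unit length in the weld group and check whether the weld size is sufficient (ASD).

E100XX → F_EXX = 100 ksi.
Total weld length L_w = 13 in. Treat welds as unit-width lines.
Polar moment about centroid: J = 2[d³/12 + d(b/2)²] = 2[6.5³/12 + 6.5×2.75²] = 144.1 in³.
Direct shear f_v = P/L_w = 6.77 / 13 = 0.5208 kip/in (vertical).
Torsion M = P·e = 6.77 × 13.5 = 91.395 kip·in.
Critical point at (x, y) = (2.75, 3.25) from centroid. f_tx = M·y/J = 2.062 kip/in; f_ty = M·x/J = 1.744 kip/in.
Resultant f_max = √[f_tx² + (f_v + f_ty)²] = √[2.062² + (0.5208 + 1.744)²] = 3.063 kip/in.
Capacity per unit length: r_n/Ω = (1/2.0) × 0.6 × 100 × (0.707 × 0.25) = 5.302 kip/in.
3.063 ≤ 5.302 → adequate.

f_max ≈ 3.06 kip/in; adequate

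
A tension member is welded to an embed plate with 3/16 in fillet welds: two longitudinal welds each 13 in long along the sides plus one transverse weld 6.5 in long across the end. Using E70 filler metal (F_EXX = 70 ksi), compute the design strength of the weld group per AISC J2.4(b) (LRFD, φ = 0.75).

t_e = 0.707 × 0.1875 = 0.1326 in.
R_nwl = 0.6 × 70 × 0.1326 × 26 = 144.8 kip (longitudinal, 2 welds).
R_nwt = 0.6 × 70 × 0.1326 × 6.5 = 36.19 kip (transverse, base value).
(i) R_nwl + R_nwt = 180.9 kip; (ii) 0.85 R_nwl + 1.5 R_nwt = 177.3 kip.
R_n = max = 180.9 kip [governs: (i)]; φR_n = 135.7 kip.

φR_n ≈ 136 kip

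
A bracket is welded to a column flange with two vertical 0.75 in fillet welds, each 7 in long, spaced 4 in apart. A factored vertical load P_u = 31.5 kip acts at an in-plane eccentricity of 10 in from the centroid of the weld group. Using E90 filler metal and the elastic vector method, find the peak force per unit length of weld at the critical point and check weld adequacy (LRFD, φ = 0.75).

f_max ≈ 12.5 kip/in; adequate

E90XX → F_EXX = 90 ksi.
Total weld length L_w = 14 in. Treat welds as unit-width lines.
Polar moment about centroid: J = 2[d³/12 + d(b/2)²] = 2[7³/12 + 7×2²] = 113.2 in³.
Direct shear f_v = P/L_w = 31.5 / 14 = 2.25 kip/in (vertical).
Torsion M = P·e = 31.5 × 10 = 315 kip·in.
Critical point at (x, y) = (2, 3.5) from centroid. f_tx = M·y/J = 9.742 kip/in; f_ty = M·x/J = 5.567 kip/in.
Resultant f_max = √[f_tx² + (f_v + f_ty)²] = √[9.742² + (2.25 + 5.567)²] = 12.49 kip/in.
Capacity per unit length: φr_n = 0.75 × 0.6 × 90 × (0.707 × 0.75) = 21.48 kip/in.
12.49 ≤ 21.48 → adequate.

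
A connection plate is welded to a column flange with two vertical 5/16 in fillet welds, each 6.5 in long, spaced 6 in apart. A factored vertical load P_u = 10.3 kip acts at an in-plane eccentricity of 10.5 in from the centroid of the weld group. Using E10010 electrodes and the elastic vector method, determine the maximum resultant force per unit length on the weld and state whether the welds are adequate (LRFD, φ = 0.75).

E100XX → F_EXX = 100 ksi.
Total weld length L_w = 13 in. Treat welds as unit-width lines.
Polar moment about centroid: J = 2[d³/12 + d(b/2)²] = 2[6.5³/12 + 6.5×3²] = 162.8 in³.
Direct shear f_v = P/L_w = 10.3 / 13 = 0.7923 kip/in (vertical).
Torsion M = P·e = 10.3 × 10.5 = 108.15 kip·in.
Critical point at (x, y) = (3, 3.25) from centroid. f_tx = M·y/J = 2.159 kip/in; f_ty = M·x/J = 1.993 kip/in.
Resultant f_max = √[f_tx² + (f_v + f_ty)²] = √[2.159² + (0.7923 + 1.993)²] = 3.525 kip/in.
Capacity per unit length: φr_n = 0.75 × 0.6 × 100 × (0.707 × 0.3125) = 9.942 kip/in.
3.525 ≤ 9.942 → adequate.

f_max ≈ 3.52 kip/in; adequate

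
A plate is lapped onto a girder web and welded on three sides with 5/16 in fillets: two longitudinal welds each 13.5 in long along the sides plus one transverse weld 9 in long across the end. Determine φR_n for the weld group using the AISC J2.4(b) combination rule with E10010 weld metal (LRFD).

E100XX → F_EXX = 100 ksi.
t_e = 0.707 × 0.3125 = 0.2209 in.
R_nwl = 0.6 × 100 × 0.2209 × 27 = 357.9 kips (longitudinal, 2 welds).
R_nwt = 0.6 × 100 × 0.2209 × 9 = 119.3 kips (transverse, base value).
(i) R_nwl + R_nwt = 477.2 kips; (ii) 0.85 R_nwl + 1.5 R_nwt = 483.2 kips.
R_n = max = 483.2 kips [governs: (ii)]; φR_n = 362.4 kips.

φR_n ≈ 362 kips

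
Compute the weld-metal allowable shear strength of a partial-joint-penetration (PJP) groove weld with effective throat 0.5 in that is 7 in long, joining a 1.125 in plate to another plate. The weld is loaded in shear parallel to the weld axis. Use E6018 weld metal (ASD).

R_n/Ω ≈ 63 kip

E60XX → F_EXX = 60 ksi.
Effective throat (given) t_e = 0.5 in.
A_we = 0.5 × 7 = 3.5 in².
F_nw = 0.6 F_EXX = 36 ksi.
R_n/Ω = (36 × 3.5) / 2.0 = 63 kip.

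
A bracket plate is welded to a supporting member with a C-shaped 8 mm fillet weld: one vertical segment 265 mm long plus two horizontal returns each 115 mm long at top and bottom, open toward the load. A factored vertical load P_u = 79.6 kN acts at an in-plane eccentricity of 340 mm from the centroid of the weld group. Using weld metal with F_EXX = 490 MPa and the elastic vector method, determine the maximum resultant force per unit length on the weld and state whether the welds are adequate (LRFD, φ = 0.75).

f_max ≈ 790 N/mm; adequate

Total weld length L_w = 495 mm. Treat welds as unit-width lines.
Centroid: x̄ = 2×115×57.5 / 495 = 26.72 mm from the vertical weld.
Polar moment about centroid: J = I_x + I_y = [265³/12 + 2×115×132.5²] + [265×26.72² + 2(115³/12 + 115×30.78²)] = 6249000 mm³.
Direct shear f_v = P/L_w = 79.6×10³ / 495 = 160.8 N/mm (vertical).
Torsion M = P·e = 79.6×10³ × 340 = 27064000 N·mm.
Critical point at (x, y) = (88.28, 132.5) from centroid. f_tx = M·y/J = 573.8 N/mm; f_ty = M·x/J = 382.3 N/mm.
Resultant f_max = √[f_tx² + (f_v + f_ty)²] = √[573.8² + (160.8 + 382.3)²] = 790.1 N/mm.
Capacity per unit length: φr_n = 0.75 × 0.6 × 490 × (0.707 × 8) = 1247 N/mm.
790.1 ≤ 1247 → adequate.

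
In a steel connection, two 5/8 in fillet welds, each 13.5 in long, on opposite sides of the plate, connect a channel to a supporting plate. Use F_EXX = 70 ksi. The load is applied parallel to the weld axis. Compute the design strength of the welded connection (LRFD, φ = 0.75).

Effective throat t_e = 0.707 × 0.625 = 0.4419 in.
Total length L = 27 in; A_we = 0.4419 × 27 = 11.93 in².
F_nw = 0.6 F_EXX = 0.6 × 70 = 42 ksi.
φR_n = 0.75 × 42 × 11.93 = 375.8 kip.

φR_n ≈ 376 kip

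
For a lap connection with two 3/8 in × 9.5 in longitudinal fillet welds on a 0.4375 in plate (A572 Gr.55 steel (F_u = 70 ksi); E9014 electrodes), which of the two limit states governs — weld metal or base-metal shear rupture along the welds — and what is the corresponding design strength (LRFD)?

φR_n ≈ 204 kips (weld metal governs)

E90XX → F_EXX = 90 ksi.
t_e = 0.707 × 0.375 = 0.2651 in; L = 19 in.
Weld metal: φR_n = 0.75 × 0.6 × 90 × 0.2651 × 19 = 204 kips.
Base metal (shear rupture): φR_n = 0.75 × 0.6 × 70 × 0.4375 × 19 = 261.8 kips.
Governing: weld metal.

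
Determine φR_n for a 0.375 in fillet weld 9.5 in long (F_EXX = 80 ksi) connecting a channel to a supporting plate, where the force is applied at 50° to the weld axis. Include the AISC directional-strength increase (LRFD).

φR_n ≈ 121 kips

t_e = 0.707 × 0.375 = 0.2651 in; A_we = 0.2651 × 9.5 = 2.519 in².
Directional factor: 1.0 + 0.5 sin^1.5(50°) = 1.335.
F_nw = 0.6 × 80 × 1.335 = 64.09 ksi.
φR_n = 0.75 × 64.09 × 2.519 = 121.1 kips.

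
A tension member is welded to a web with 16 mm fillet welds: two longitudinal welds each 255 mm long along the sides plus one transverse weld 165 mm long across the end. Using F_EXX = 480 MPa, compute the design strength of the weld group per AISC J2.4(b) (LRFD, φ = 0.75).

φR_n ≈ 1660 kN

t_e = 0.707 × 16 = 11.31 mm.
R_nwl = 0.6 × 480 × 11.31 × 510 × 10⁻³ = 1662 kN (longitudinal, 2 welds).
R_nwt = 0.6 × 480 × 11.31 × 165 × 10⁻³ = 537.5 kN (transverse, base value).
(i) R_nwl + R_nwt = 2199 kN; (ii) 0.85 R_nwl + 1.5 R_nwt = 2219 kN.
R_n = max = 2219 kN [governs: (ii)]; φR_n = 1664 kN.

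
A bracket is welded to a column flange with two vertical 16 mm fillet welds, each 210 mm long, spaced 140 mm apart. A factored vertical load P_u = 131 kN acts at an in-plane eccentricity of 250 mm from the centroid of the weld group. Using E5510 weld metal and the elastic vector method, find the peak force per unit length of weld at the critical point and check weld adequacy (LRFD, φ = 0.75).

f_max ≈ 1350 N/mm; adequate

E55XX → F_EXX = 550 MPa.
Total weld length L_w = 420 mm. Treat welds as unit-width lines.
Polar moment about centroid: J = 2[d³/12 + d(b/2)²] = 2[210³/12 + 210×70²] = 3602000 mm³.
Direct shear f_v = P/L_w = 131×10³ / 420 = 311.9 N/mm (vertical).
Torsion M = P·e = 131×10³ × 250 = 32750000 N·mm.
Critical point at (x, y) = (70, 105) from centroid. f_tx = M·y/J = 954.8 N/mm; f_ty = M·x/J = 636.5 N/mm.
Resultant f_max = √[f_tx² + (f_v + f_ty)²] = √[954.8² + (311.9 + 636.5)²] = 1346 N/mm.
Capacity per unit length: φr_n = 0.75 × 0.6 × 550 × (0.707 × 16) = 2800 N/mm.
1346 ≤ 2800 → adequate.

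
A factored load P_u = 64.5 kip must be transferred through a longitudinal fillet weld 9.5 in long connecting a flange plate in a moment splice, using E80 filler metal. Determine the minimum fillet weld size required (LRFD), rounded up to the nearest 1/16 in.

w = 5/16 in

E80XX → F_EXX = 80 ksi.
Total weld length L = 9.5 in.
Required throat t_e = P_u / (φ × 0.6 F_EXX × L) = 64.5 / (0.75 × 0.6 × 80 × 9.5) = 0.1886 in.
Required leg w = t_e / 0.707 = 0.2668 in → use 5/16 in.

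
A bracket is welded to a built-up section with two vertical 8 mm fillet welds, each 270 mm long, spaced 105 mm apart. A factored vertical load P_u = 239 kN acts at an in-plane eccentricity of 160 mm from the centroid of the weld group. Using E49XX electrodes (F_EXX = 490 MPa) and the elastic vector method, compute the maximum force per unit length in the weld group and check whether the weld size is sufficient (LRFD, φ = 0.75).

Total weld length L_w = 540 mm. Treat welds as unit-width lines.
Polar moment about centroid: J = 2[d³/12 + d(b/2)²] = 2[270³/12 + 270×52.5²] = 4769000 mm³.
Direct shear f_v = P/L_w = 239×10³ / 540 = 442.6 N/mm (vertical).
Torsion M = P·e = 239×10³ × 160 = 38240000 N·mm.
Critical point at (x, y) = (52.5, 135) from centroid. f_tx = M·y/J = 1083 N/mm; f_ty = M·x/J = 421 N/mm.
Resultant f_max = √[f_tx² + (f_v + f_ty)²] = √[1083² + (442.6 + 421)²] = 1385 N/mm.
Capacity per unit length: φr_n = 0.75 × 0.6 × 490 × (0.707 × 8) = 1247 N/mm.
1385 > 1247 → NOT adequate.

f_max ≈ 1380 N/mm; NOT adequate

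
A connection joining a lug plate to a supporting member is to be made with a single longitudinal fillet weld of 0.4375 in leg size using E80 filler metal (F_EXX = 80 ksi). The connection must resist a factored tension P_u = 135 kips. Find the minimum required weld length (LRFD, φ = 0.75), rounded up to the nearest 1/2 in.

Throat t_e = 0.707 × 0.4375 = 0.3093 in.
φr_n = 0.75 × 0.6 × 80 × 0.3093 = 11.14 kips/in.
L_req = P_u / φr_n = 135 / 11.14 = 12.12 in total.
Round up → use L = 12.5 in.

L = 12.5 in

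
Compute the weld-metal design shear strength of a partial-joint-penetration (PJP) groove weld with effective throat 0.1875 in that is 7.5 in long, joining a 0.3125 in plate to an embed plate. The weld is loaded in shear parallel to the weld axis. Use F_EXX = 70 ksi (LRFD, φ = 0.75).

Effective throat (given) t_e = 0.1875 in.
A_we = 0.1875 × 7.5 = 1.406 in².
F_nw = 0.6 F_EXX = 42 ksi.
φR_n = 0.75 × 42 × 1.406 = 44.3 kips.

φR_n ≈ 44.3 kips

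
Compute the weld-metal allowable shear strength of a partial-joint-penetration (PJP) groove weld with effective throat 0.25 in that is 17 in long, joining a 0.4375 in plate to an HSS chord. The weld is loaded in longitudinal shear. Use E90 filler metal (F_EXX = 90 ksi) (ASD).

R_n/Ω ≈ 115 kip

Effective throat (given) t_e = 0.25 in.
A_we = 0.25 × 17 = 4.25 in².
F_nw = 0.6 F_EXX = 54 ksi.
R_n/Ω = (54 × 4.25) / 2.0 = 114.8 kip.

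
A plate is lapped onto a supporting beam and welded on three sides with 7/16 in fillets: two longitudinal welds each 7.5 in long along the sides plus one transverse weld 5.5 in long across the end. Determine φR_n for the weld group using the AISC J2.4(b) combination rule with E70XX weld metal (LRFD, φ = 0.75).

E70XX → F_EXX = 70 ksi.
t_e = 0.707 × 0.4375 = 0.3093 in.
R_nwl = 0.6 × 70 × 0.3093 × 15 = 194.9 kips (longitudinal, 2 welds).
R_nwt = 0.6 × 70 × 0.3093 × 5.5 = 71.45 kips (transverse, base value).
(i) R_nwl + R_nwt = 266.3 kips; (ii) 0.85 R_nwl + 1.5 R_nwt = 272.8 kips.
R_n = max = 272.8 kips [governs: (ii)]; φR_n = 204.6 kips.

φR_n ≈ 205 kips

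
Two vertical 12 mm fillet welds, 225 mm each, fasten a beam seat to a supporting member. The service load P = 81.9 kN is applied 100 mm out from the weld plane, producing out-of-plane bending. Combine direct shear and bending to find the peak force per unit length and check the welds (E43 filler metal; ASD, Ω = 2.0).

E43XX → F_EXX = 430 MPa.
L_w = 2 × 225 = 450 mm; section modulus (unit throat) S = 2 × L²/6 = 16880 mm².
Direct shear f_v = P/L_w = 81.9×10³/450 = 182 N/mm.
Moment M = P × e = 81.9×10³ × 100 = 8190000 N·mm; bending f_b = M/S = 485.3 N/mm.
f_max = √(f_v² + f_b²) = √(182² + 485.3²) = 518.3 N/mm.
r_n/Ω = (1/2.0) × 0.6 × 430 × (0.707 × 12) = 1094 N/mm → adequate.

f_max ≈ 518 N/mm; adequate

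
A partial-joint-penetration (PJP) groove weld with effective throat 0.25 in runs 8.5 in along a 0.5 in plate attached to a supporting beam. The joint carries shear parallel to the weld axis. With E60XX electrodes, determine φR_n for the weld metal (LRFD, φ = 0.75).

φR_n ≈ 57.4 kip

E60XX → F_EXX = 60 ksi.
Effective throat (given) t_e = 0.25 in.
A_we = 0.25 × 8.5 = 2.125 in².
F_nw = 0.6 F_EXX = 36 ksi.
φR_n = 0.75 × 36 × 2.125 = 57.38 kip.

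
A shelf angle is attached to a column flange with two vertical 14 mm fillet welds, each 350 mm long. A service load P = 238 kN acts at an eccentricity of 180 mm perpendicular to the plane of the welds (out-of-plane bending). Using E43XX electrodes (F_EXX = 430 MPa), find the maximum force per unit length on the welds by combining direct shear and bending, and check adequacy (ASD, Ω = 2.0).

L_w = 2 × 350 = 700 mm; section modulus (unit throat) S = 2 × L²/6 = 40830 mm².
Direct shear f_v = P/L_w = 238×10³/700 = 340 N/mm.
Moment M = P × e = 238×10³ × 180 = 42840000 N·mm; bending f_b = M/S = 1049 N/mm.
f_max = √(f_v² + f_b²) = √(340² + 1049²) = 1103 N/mm.
r_n/Ω = (1/2.0) × 0.6 × 430 × (0.707 × 14) = 1277 N/mm → adequate.

f_max ≈ 1100 N/mm; adequate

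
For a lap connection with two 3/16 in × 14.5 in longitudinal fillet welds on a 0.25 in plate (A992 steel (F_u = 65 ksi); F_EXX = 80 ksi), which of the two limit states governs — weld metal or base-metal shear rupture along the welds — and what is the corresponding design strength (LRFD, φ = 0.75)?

φR_n ≈ 138 kips (weld metal governs)

t_e = 0.707 × 0.1875 = 0.1326 in; L = 29 in.
Weld metal: φR_n = 0.75 × 0.6 × 80 × 0.1326 × 29 = 138.4 kips.
Base metal (shear rupture): φR_n = 0.75 × 0.6 × 65 × 0.25 × 29 = 212.1 kips.
Governing: weld metal.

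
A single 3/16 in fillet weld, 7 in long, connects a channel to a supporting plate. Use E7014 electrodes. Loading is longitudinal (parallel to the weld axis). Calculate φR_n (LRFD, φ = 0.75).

E70XX → F_EXX = 70 ksi.
Effective throat t_e = 0.707 × 0.1875 = 0.1326 in.
Total length L = 7 in; A_we = 0.1326 × 7 = 0.9279 in².
F_nw = 0.6 F_EXX = 0.6 × 70 = 42 ksi.
φR_n = 0.75 × 42 × 0.9279 = 29.23 kip.

φR_n ≈ 29.2 kip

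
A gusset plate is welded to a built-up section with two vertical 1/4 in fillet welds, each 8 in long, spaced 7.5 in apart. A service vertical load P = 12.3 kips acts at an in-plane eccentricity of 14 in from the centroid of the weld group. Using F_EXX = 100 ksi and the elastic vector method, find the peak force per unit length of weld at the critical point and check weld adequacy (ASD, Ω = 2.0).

f_max ≈ 3.61 kip/in; adequate

Total weld length L_w = 16 in. Treat welds as unit-width lines.
Polar moment about centroid: J = 2[d³/12 + d(b/2)²] = 2[8³/12 + 8×3.75²] = 310.3 in³.
Direct shear f_v = P/L_w = 12.3 / 16 = 0.7688 kip/in (vertical).
Torsion M = P·e = 12.3 × 14 = 172.2 kip·in.
Critical point at (x, y) = (3.75, 4) from centroid. f_tx = M·y/J = 2.22 kip/in; f_ty = M·x/J = 2.081 kip/in.
Resultant f_max = √[f_tx² + (f_v + f_ty)²] = √[2.22² + (0.7688 + 2.081)²] = 3.612 kip/in.
Capacity per unit length: r_n/Ω = (1/2.0) × 0.6 × 100 × (0.707 × 0.25) = 5.302 kip/in.
3.612 ≤ 5.302 → adequate.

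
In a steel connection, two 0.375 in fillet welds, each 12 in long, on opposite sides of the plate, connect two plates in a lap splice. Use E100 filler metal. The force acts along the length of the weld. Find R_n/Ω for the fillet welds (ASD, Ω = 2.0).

R_n/Ω ≈ 191 kips

E100XX → F_EXX = 100 ksi.
Effective throat t_e = 0.707 × 0.375 = 0.2651 in.
Total length L = 24 in; A_we = 0.2651 × 24 = 6.363 in².
F_nw = 0.6 F_EXX = 0.6 × 100 = 60 ksi.
R_n = 60 × 6.363 = 381.8 kips; R_n/Ω = 381.8/2.0 = 190.9 kips.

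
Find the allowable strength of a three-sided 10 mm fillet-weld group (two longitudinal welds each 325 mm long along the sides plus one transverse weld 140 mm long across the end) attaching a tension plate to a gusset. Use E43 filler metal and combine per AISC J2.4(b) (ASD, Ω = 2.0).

R_n/Ω ≈ 721 kN

E43XX → F_EXX = 430 MPa.
t_e = 0.707 × 10 = 7.07 mm.
R_nwl = 0.6 × 430 × 7.07 × 650 × 10⁻³ = 1186 kN (longitudinal, 2 welds).
R_nwt = 0.6 × 430 × 7.07 × 140 × 10⁻³ = 255.4 kN (transverse, base value).
(i) R_nwl + R_nwt = 1441 kN; (ii) 0.85 R_nwl + 1.5 R_nwt = 1391 kN.
R_n = max = 1441 kN [governs: (i)]; R_n/Ω = 720.5 kN.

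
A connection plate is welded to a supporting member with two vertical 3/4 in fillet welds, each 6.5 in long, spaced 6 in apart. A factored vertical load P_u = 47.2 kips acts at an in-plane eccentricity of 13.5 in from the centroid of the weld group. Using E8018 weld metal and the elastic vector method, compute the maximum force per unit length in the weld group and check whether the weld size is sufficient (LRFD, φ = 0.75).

E80XX → F_EXX = 80 ksi.
Total weld length L_w = 13 in. Treat welds as unit-width lines.
Polar moment about centroid: J = 2[d³/12 + d(b/2)²] = 2[6.5³/12 + 6.5×3²] = 162.8 in³.
Direct shear f_v = P/L_w = 47.2 / 13 = 3.631 kip/in (vertical).
Torsion M = P·e = 47.2 × 13.5 = 637.2 kip·in.
Critical point at (x, y) = (3, 3.25) from centroid. f_tx = M·y/J = 12.72 kip/in; f_ty = M·x/J = 11.74 kip/in.
Resultant f_max = √[f_tx² + (f_v + f_ty)²] = √[12.72² + (3.631 + 11.74)²] = 19.96 kip/in.
Capacity per unit length: φr_n = 0.75 × 0.6 × 80 × (0.707 × 0.75) = 19.09 kip/in.
19.96 > 19.09 → NOT adequate.

f_max ≈ 20 kip/in; NOT adequate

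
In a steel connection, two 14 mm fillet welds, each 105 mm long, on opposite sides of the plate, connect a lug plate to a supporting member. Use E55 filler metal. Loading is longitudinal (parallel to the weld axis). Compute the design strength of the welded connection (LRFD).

E55XX → F_EXX = 550 MPa.
Effective throat t_e = 0.707 × 14 = 9.898 mm.
Total length L = 210 mm; A_we = 9.898 × 210 = 2079 mm².
F_nw = 0.6 F_EXX = 0.6 × 550 = 330 MPa.
φR_n = 0.75 × 330 × 2079 × 10⁻³ = 514.4 kN.

φR_n ≈ 514 kN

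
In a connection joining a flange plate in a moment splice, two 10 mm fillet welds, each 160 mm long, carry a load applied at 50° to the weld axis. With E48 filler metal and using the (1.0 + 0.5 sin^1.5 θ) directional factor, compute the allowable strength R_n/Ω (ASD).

R_n/Ω ≈ 435 kN

E48XX → F_EXX = 480 MPa.
t_e = 0.707 × 10 = 7.07 mm; A_we = 7.07 × 320 = 2262 mm².
Directional factor: 1.0 + 0.5 sin^1.5(50°) = 1.335.
F_nw = 0.6 × 480 × 1.335 = 384.5 MPa.
R_n/Ω = (384.5 × 2262) / 2.0 × 10⁻³ = 435 kN.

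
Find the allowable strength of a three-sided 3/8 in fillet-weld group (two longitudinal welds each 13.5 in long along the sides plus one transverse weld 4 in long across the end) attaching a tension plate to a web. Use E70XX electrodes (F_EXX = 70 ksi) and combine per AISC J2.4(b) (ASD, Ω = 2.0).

t_e = 0.707 × 0.375 = 0.2651 in.
R_nwl = 0.6 × 70 × 0.2651 × 27 = 300.7 kip (longitudinal, 2 welds).
R_nwt = 0.6 × 70 × 0.2651 × 4 = 44.54 kip (transverse, base value).
(i) R_nwl + R_nwt = 345.2 kip; (ii) 0.85 R_nwl + 1.5 R_nwt = 322.4 kip.
R_n = max = 345.2 kip [governs: (i)]; R_n/Ω = 172.6 kip.

R_n/Ω ≈ 173 kip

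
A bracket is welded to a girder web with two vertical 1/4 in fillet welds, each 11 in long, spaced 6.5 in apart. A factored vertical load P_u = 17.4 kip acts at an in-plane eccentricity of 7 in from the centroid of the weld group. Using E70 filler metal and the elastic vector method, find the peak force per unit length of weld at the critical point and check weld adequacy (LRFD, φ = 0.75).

f_max ≈ 2.22 kip/in; adequate

E70XX → F_EXX = 70 ksi.
Total weld length L_w = 22 in. Treat welds as unit-width lines.
Polar moment about centroid: J = 2[d³/12 + d(b/2)²] = 2[11³/12 + 11×3.25²] = 454.2 in³.
Direct shear f_v = P/L_w = 17.4 / 22 = 0.7909 kip/in (vertical).
Torsion M = P·e = 17.4 × 7 = 121.8 kip·in.
Critical point at (x, y) = (3.25, 5.5) from centroid. f_tx = M·y/J = 1.475 kip/in; f_ty = M·x/J = 0.8715 kip/in.
Resultant f_max = √[f_tx² + (f_v + f_ty)²] = √[1.475² + (0.7909 + 0.8715)²] = 2.222 kip/in.
Capacity per unit length: φr_n = 0.75 × 0.6 × 70 × (0.707 × 0.25) = 5.568 kip/in.
2.222 ≤ 5.568 → adequate.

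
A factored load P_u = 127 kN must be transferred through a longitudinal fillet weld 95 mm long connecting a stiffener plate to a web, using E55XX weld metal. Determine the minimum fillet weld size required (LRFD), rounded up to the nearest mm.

E55XX → F_EXX = 550 MPa.
Total weld length L = 95 mm.
Required throat t_e = P_u / (φ × 0.6 F_EXX × L) = 127 / (0.75 × 0.6 × 550 × 95 × 10⁻³) = 5.401 mm.
Required leg w = t_e / 0.707 = 7.64 mm → use 8 mm.

w = 8 mm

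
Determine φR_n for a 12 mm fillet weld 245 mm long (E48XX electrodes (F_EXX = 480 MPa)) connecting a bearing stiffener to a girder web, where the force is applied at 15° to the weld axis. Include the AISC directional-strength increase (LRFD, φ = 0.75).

t_e = 0.707 × 12 = 8.484 mm; A_we = 8.484 × 245 = 2079 mm².
Directional factor: 1.0 + 0.5 sin^1.5(15°) = 1.066.
F_nw = 0.6 × 480 × 1.066 = 307 MPa.
φR_n = 0.75 × 307 × 2079 × 10⁻³ = 478.5 kN.

φR_n ≈ 479 kN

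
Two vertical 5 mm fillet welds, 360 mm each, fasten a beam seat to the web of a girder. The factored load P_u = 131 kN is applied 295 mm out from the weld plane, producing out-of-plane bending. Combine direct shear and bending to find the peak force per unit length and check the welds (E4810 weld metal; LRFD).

f_max ≈ 913 N/mm; NOT adequate

E48XX → F_EXX = 480 MPa.
L_w = 2 × 360 = 720 mm; section modulus (unit throat) S = 2 × L²/6 = 43200 mm².
Direct shear f_v = P/L_w = 131×10³/720 = 181.9 N/mm.
Moment M = P × e = 131×10³ × 295 = 38645000 N·mm; bending f_b = M/S = 894.6 N/mm.
f_max = √(f_v² + f_b²) = √(181.9² + 894.6²) = 912.9 N/mm.
φr_n = 0.75 × 0.6 × 480 × (0.707 × 5) = 763.6 N/mm → NOT adequate.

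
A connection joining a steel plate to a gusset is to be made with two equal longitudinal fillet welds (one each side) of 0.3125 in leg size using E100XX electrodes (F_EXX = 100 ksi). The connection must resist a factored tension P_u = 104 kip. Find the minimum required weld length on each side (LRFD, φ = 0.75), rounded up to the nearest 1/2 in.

Throat t_e = 0.707 × 0.3125 = 0.2209 in.
φr_n = 0.75 × 0.6 × 100 × 0.2209 = 9.942 kip/in.
L_req = P_u / φr_n = 104 / 9.942 = 10.46 in total.
Per side: 10.46 / 2 = 5.23 in.
Round up → use L = 5.5 in on each side.

L = 5.5 in on each side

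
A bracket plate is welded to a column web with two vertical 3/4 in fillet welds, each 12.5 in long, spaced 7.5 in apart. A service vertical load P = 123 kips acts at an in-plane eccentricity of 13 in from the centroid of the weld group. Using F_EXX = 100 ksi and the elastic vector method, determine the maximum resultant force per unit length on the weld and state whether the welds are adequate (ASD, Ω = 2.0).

f_max ≈ 20.2 kip/in; NOT adequate

Total weld length L_w = 25 in. Treat welds as unit-width lines.
Polar moment about centroid: J = 2[d³/12 + d(b/2)²] = 2[12.5³/12 + 12.5×3.75²] = 677.1 in³.
Direct shear f_v = P/L_w = 123 / 25 = 4.92 kip/in (vertical).
Torsion M = P·e = 123 × 13 = 1599 kip·in.
Critical point at (x, y) = (3.75, 6.25) from centroid. f_tx = M·y/J = 14.76 kip/in; f_ty = M·x/J = 8.856 kip/in.
Resultant f_max = √[f_tx² + (f_v + f_ty)²] = √[14.76² + (4.92 + 8.856)²] = 20.19 kip/in.
Capacity per unit length: r_n/Ω = (1/2.0) × 0.6 × 100 × (0.707 × 0.75) = 15.91 kip/in.
20.19 > 15.91 → NOT adequate.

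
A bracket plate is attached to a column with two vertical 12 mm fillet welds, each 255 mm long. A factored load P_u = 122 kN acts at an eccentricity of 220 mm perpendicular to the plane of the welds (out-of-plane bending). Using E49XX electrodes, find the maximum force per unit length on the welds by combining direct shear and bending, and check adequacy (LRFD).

f_max ≈ 1260 N/mm; adequate

E49XX → F_EXX = 490 MPa.
L_w = 2 × 255 = 510 mm; section modulus (unit throat) S = 2 × L²/6 = 21680 mm².
Direct shear f_v = P/L_w = 122×10³/510 = 239.2 N/mm.
Moment M = P × e = 122×10³ × 220 = 26840000 N·mm; bending f_b = M/S = 1238 N/mm.
f_max = √(f_v² + f_b²) = √(239.2² + 1238²) = 1261 N/mm.
φr_n = 0.75 × 0.6 × 490 × (0.707 × 12) = 1871 N/mm → adequate.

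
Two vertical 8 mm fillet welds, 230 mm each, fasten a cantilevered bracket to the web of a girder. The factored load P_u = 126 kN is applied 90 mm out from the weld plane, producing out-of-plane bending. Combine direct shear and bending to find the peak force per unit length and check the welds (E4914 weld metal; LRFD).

E49XX → F_EXX = 490 MPa.
L_w = 2 × 230 = 460 mm; section modulus (unit throat) S = 2 × L²/6 = 17630 mm².
Direct shear f_v = P/L_w = 126×10³/460 = 273.9 N/mm.
Moment M = P × e = 126×10³ × 90 = 11340000 N·mm; bending f_b = M/S = 643.1 N/mm.
f_max = √(f_v² + f_b²) = √(273.9² + 643.1²) = 699 N/mm.
φr_n = 0.75 × 0.6 × 490 × (0.707 × 8) = 1247 N/mm → adequate.

f_max ≈ 699 N/mm; adequate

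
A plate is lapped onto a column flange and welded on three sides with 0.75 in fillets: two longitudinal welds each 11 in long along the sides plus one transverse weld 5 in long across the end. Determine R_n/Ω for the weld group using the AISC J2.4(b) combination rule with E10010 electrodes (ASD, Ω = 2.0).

E100XX → F_EXX = 100 ksi.
t_e = 0.707 × 0.75 = 0.5302 in.
R_nwl = 0.6 × 100 × 0.5302 × 22 = 699.9 kip (longitudinal, 2 welds).
R_nwt = 0.6 × 100 × 0.5302 × 5 = 159.1 kip (transverse, base value).
(i) R_nwl + R_nwt = 859 kip; (ii) 0.85 R_nwl + 1.5 R_nwt = 833.6 kip.
R_n = max = 859 kip [governs: (i)]; R_n/Ω = 429.5 kip.

R_n/Ω ≈ 430 kip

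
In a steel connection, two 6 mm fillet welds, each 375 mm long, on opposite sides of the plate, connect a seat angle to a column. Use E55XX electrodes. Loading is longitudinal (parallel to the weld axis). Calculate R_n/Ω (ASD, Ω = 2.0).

E55XX → F_EXX = 550 MPa.
Effective throat t_e = 0.707 × 6 = 4.242 mm.
Total length L = 750 mm; A_we = 4.242 × 750 = 3182 mm².
F_nw = 0.6 F_EXX = 0.6 × 550 = 330 MPa.
R_n = 330 × 3182 × 10⁻³ = 1050 kN; R_n/Ω = 1050/2.0 = 524.9 kN.

R_n/Ω ≈ 525 kN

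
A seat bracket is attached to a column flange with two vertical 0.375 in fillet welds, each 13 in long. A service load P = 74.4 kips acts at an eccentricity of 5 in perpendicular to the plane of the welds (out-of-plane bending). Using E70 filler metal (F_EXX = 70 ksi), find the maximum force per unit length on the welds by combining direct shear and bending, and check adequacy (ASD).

f_max ≈ 7.2 kip/in; NOT adequate

L_w = 2 × 13 = 26 in; section modulus (unit throat) S = 2 × L²/6 = 56.33 in².
Direct shear f_v = P/L_w = 74.4/26 = 2.862 kip/in.
Moment M = P × e = 74.4 × 5 = 372 kip·in; bending f_b = M/S = 6.604 kip/in.
f_max = √(f_v² + f_b²) = √(2.862² + 6.604²) = 7.197 kip/in.
r_n/Ω = (1/2.0) × 0.6 × 70 × (0.707 × 0.375) = 5.568 kip/in → NOT adequate.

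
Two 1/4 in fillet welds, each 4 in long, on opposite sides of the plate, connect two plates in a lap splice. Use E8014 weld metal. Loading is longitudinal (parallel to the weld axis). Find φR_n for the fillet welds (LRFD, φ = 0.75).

E80XX → F_EXX = 80 ksi.
Effective throat t_e = 0.707 × 0.25 = 0.1767 in.
Total length L = 8 in; A_we = 0.1767 × 8 = 1.414 in².
F_nw = 0.6 F_EXX = 0.6 × 80 = 48 ksi.
φR_n = 0.75 × 48 × 1.414 = 50.9 kip.

φR_n ≈ 50.9 kip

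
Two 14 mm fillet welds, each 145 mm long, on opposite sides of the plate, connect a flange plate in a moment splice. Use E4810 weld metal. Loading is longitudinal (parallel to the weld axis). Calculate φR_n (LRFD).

φR_n ≈ 620 kN

E48XX → F_EXX = 480 MPa.
Effective throat t_e = 0.707 × 14 = 9.898 mm.
Total length L = 290 mm; A_we = 9.898 × 290 = 2870 mm².
F_nw = 0.6 F_EXX = 0.6 × 480 = 288 MPa.
φR_n = 0.75 × 288 × 2870 × 10⁻³ = 620 kN.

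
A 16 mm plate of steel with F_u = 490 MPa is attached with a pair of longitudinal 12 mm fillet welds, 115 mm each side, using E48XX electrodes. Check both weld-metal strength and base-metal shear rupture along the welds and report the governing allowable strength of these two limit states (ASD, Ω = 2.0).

E48XX → F_EXX = 480 MPa.
t_e = 0.707 × 12 = 8.484 mm; L = 230 mm.
Weld metal: R_n/Ω = (1/2.0) × 0.6 × 480 × 8.484 × 230 × 10⁻³ = 281 kN.
Base metal (shear rupture): R_n/Ω = (1/2.0) × 0.6 × 490 × 16 × 230 × 10⁻³ = 541 kN.
Governing: weld metal.

R_n/Ω ≈ 281 kN (weld metal governs)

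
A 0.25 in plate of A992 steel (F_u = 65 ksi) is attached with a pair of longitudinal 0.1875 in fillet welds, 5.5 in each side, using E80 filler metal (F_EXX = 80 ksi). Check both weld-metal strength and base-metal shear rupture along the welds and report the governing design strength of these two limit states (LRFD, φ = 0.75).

φR_n ≈ 52.5 kip (weld metal governs)

t_e = 0.707 × 0.1875 = 0.1326 in; L = 11 in.
Weld metal: φR_n = 0.75 × 0.6 × 80 × 0.1326 × 11 = 52.49 kip.
Base metal (shear rupture): φR_n = 0.75 × 0.6 × 65 × 0.25 × 11 = 80.44 kip.
Governing: weld metal.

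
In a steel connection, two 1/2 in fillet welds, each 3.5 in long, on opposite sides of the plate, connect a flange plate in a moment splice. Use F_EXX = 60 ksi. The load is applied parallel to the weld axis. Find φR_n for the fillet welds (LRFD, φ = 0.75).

Effective throat t_e = 0.707 × 0.5 = 0.3535 in.
Total length L = 7 in; A_we = 0.3535 × 7 = 2.474 in².
F_nw = 0.6 F_EXX = 0.6 × 60 = 36 ksi.
φR_n = 0.75 × 36 × 2.474 = 66.81 kip.

φR_n ≈ 66.8 kip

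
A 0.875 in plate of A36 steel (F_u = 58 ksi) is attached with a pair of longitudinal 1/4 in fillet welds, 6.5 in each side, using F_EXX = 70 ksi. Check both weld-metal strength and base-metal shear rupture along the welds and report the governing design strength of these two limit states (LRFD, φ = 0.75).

t_e = 0.707 × 0.25 = 0.1767 in; L = 13 in.
Weld metal: φR_n = 0.75 × 0.6 × 70 × 0.1767 × 13 = 72.38 kips.
Base metal (shear rupture): φR_n = 0.75 × 0.6 × 58 × 0.875 × 13 = 296.9 kips.
Governing: weld metal.

φR_n ≈ 72.4 kips (weld metal governs)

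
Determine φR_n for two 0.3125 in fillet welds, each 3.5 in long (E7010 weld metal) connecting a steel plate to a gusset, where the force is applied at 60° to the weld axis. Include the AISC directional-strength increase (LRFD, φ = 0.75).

E70XX → F_EXX = 70 ksi.
t_e = 0.707 × 0.3125 = 0.2209 in; A_we = 0.2209 × 7 = 1.547 in².
Directional factor: 1.0 + 0.5 sin^1.5(60°) = 1.403.
F_nw = 0.6 × 70 × 1.403 = 58.92 ksi.
φR_n = 0.75 × 58.92 × 1.547 = 68.35 kip.

φR_n ≈ 68.3 kip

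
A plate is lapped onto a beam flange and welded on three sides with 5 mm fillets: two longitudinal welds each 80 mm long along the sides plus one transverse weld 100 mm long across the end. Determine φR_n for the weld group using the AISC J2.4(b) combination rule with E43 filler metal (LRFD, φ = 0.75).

E43XX → F_EXX = 430 MPa.
t_e = 0.707 × 5 = 3.535 mm.
R_nwl = 0.6 × 430 × 3.535 × 160 × 10⁻³ = 145.9 kN (longitudinal, 2 welds).
R_nwt = 0.6 × 430 × 3.535 × 100 × 10⁻³ = 91.2 kN (transverse, base value).
(i) R_nwl + R_nwt = 237.1 kN; (ii) 0.85 R_nwl + 1.5 R_nwt = 260.8 kN.
R_n = max = 260.8 kN [governs: (ii)]; φR_n = 195.6 kN.

φR_n ≈ 196 kN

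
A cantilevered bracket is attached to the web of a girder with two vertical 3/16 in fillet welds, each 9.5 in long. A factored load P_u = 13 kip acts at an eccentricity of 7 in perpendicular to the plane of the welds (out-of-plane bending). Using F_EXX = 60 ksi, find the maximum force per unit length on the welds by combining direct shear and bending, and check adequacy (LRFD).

L_w = 2 × 9.5 = 19 in; section modulus (unit throat) S = 2 × L²/6 = 30.08 in².
Direct shear f_v = P/L_w = 13/19 = 0.6842 kip/in.
Moment M = P × e = 13 × 7 = 91 kip·in; bending f_b = M/S = 3.025 kip/in.
f_max = √(f_v² + f_b²) = √(0.6842² + 3.025²) = 3.101 kip/in.
φr_n = 0.75 × 0.6 × 60 × (0.707 × 0.1875) = 3.579 kip/in → adequate.

f_max ≈ 3.1 kip/in; adequate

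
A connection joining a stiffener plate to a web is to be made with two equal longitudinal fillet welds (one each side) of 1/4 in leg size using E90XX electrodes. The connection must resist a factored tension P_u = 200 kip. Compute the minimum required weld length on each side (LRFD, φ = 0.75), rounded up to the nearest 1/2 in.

L = 14 in on each side

E90XX → F_EXX = 90 ksi.
Throat t_e = 0.707 × 0.25 = 0.1767 in.
φr_n = 0.75 × 0.6 × 90 × 0.1767 = 7.158 kip/in.
L_req = P_u / φr_n = 200 / 7.158 = 27.94 in total.
Per side: 27.94 / 2 = 13.97 in.
Round up → use L = 14 in on each side.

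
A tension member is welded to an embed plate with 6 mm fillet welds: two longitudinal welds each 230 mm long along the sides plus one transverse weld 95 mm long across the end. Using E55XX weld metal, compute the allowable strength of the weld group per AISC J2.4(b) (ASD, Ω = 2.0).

R_n/Ω ≈ 388 kN

E55XX → F_EXX = 550 MPa.
t_e = 0.707 × 6 = 4.242 mm.
R_nwl = 0.6 × 550 × 4.242 × 460 × 10⁻³ = 643.9 kN (longitudinal, 2 welds).
R_nwt = 0.6 × 550 × 4.242 × 95 × 10⁻³ = 133 kN (transverse, base value).
(i) R_nwl + R_nwt = 776.9 kN; (ii) 0.85 R_nwl + 1.5 R_nwt = 746.8 kN.
R_n = max = 776.9 kN [governs: (i)]; R_n/Ω = 388.5 kN.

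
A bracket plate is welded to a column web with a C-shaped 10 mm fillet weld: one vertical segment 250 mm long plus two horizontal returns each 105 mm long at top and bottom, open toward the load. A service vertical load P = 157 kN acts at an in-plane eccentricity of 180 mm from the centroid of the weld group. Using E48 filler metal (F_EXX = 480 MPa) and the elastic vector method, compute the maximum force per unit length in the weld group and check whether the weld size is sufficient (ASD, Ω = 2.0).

f_max ≈ 1050 N/mm; NOT adequate

Total weld length L_w = 460 mm. Treat welds as unit-width lines.
Centroid: x̄ = 2×105×52.5 / 460 = 23.97 mm from the vertical weld.
Polar moment about centroid: J = I_x + I_y = [250³/12 + 2×105×125²] + [250×23.97² + 2(105³/12 + 105×28.53²)] = 5091000 mm³.
Direct shear f_v = P/L_w = 157×10³ / 460 = 341.3 N/mm (vertical).
Torsion M = P·e = 157×10³ × 180 = 28260000 N·mm.
Critical point at (x, y) = (81.03, 125) from centroid. f_tx = M·y/J = 693.9 N/mm; f_ty = M·x/J = 449.8 N/mm.
Resultant f_max = √[f_tx² + (f_v + f_ty)²] = √[693.9² + (341.3 + 449.8)²] = 1052 N/mm.
Capacity per unit length: r_n/Ω = (1/2.0) × 0.6 × 480 × (0.707 × 10) = 1018 N/mm.
1052 > 1018 → NOT adequate.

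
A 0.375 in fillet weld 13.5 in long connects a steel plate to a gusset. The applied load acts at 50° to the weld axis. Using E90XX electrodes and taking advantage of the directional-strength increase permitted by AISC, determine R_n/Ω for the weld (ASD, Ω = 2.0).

E90XX → F_EXX = 90 ksi.
t_e = 0.707 × 0.375 = 0.2651 in; A_we = 0.2651 × 13.5 = 3.579 in².
Directional factor: 1.0 + 0.5 sin^1.5(50°) = 1.335.
F_nw = 0.6 × 90 × 1.335 = 72.1 ksi.
R_n/Ω = (72.1 × 3.579) / 2.0 = 129 kips.

R_n/Ω ≈ 129 kips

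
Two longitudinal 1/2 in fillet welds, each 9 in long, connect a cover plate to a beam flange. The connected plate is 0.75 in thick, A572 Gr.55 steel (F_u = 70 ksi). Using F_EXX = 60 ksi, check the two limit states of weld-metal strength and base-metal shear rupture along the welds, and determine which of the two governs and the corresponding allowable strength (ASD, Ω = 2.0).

R_n/Ω ≈ 115 kips (weld metal governs)

t_e = 0.707 × 0.5 = 0.3535 in; L = 18 in.
Weld metal: R_n/Ω = (1/2.0) × 0.6 × 60 × 0.3535 × 18 = 114.5 kips.
Base metal (shear rupture): R_n/Ω = (1/2.0) × 0.6 × 70 × 0.75 × 18 = 283.5 kips.
Governing: weld metal.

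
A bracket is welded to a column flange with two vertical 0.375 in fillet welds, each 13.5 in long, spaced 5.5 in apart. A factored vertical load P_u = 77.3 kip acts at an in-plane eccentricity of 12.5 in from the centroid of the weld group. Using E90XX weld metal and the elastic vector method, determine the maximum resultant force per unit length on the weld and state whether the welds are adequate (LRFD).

E90XX → F_EXX = 90 ksi.
Total weld length L_w = 27 in. Treat welds as unit-width lines.
Polar moment about centroid: J = 2[d³/12 + d(b/2)²] = 2[13.5³/12 + 13.5×2.75²] = 614.2 in³.
Direct shear f_v = P/L_w = 77.3 / 27 = 2.863 kip/in (vertical).
Torsion M = P·e = 77.3 × 12.5 = 966.25 kip·in.
Critical point at (x, y) = (2.75, 6.75) from centroid. f_tx = M·y/J = 10.62 kip/in; f_ty = M·x/J = 4.326 kip/in.
Resultant f_max = √[f_tx² + (f_v + f_ty)²] = √[10.62² + (2.863 + 4.326)²] = 12.82 kip/in.
Capacity per unit length: φr_n = 0.75 × 0.6 × 90 × (0.707 × 0.375) = 10.74 kip/in.
12.82 > 10.74 → NOT adequate.

f_max ≈ 12.8 kip/in; NOT adequate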